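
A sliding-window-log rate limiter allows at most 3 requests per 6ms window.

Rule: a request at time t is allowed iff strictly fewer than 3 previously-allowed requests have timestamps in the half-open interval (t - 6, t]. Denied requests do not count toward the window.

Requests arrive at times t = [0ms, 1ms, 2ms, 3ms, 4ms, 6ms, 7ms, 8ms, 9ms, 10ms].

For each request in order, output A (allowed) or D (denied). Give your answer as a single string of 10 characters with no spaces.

Answer: AAADDAAADD

Derivation:
Tracking allowed requests in the window:
  req#1 t=0ms: ALLOW
  req#2 t=1ms: ALLOW
  req#3 t=2ms: ALLOW
  req#4 t=3ms: DENY
  req#5 t=4ms: DENY
  req#6 t=6ms: ALLOW
  req#7 t=7ms: ALLOW
  req#8 t=8ms: ALLOW
  req#9 t=9ms: DENY
  req#10 t=10ms: DENY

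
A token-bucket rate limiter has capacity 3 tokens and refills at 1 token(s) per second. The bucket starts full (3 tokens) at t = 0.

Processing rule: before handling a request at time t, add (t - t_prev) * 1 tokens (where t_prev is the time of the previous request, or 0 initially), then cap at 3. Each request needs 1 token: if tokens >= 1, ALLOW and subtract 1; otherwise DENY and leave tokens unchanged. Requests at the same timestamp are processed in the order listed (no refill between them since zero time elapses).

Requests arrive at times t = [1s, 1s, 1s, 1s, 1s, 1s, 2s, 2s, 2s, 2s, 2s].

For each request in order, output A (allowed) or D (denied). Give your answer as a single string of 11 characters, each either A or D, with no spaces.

Simulating step by step:
  req#1 t=1s: ALLOW
  req#2 t=1s: ALLOW
  req#3 t=1s: ALLOW
  req#4 t=1s: DENY
  req#5 t=1s: DENY
  req#6 t=1s: DENY
  req#7 t=2s: ALLOW
  req#8 t=2s: DENY
  req#9 t=2s: DENY
  req#10 t=2s: DENY
  req#11 t=2s: DENY

Answer: AAADDDADDDD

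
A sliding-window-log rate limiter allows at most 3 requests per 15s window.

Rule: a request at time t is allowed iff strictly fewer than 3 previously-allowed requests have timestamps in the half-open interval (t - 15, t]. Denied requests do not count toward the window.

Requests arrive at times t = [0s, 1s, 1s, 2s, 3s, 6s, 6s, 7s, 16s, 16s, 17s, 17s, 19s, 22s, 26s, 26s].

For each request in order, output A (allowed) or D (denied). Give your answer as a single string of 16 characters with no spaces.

Answer: AAADDDDDAAADDDDD

Derivation:
Tracking allowed requests in the window:
  req#1 t=0s: ALLOW
  req#2 t=1s: ALLOW
  req#3 t=1s: ALLOW
  req#4 t=2s: DENY
  req#5 t=3s: DENY
  req#6 t=6s: DENY
  req#7 t=6s: DENY
  req#8 t=7s: DENY
  req#9 t=16s: ALLOW
  req#10 t=16s: ALLOW
  req#11 t=17s: ALLOW
  req#12 t=17s: DENY
  req#13 t=19s: DENY
  req#14 t=22s: DENY
  req#15 t=26s: DENY
  req#16 t=26s: DENY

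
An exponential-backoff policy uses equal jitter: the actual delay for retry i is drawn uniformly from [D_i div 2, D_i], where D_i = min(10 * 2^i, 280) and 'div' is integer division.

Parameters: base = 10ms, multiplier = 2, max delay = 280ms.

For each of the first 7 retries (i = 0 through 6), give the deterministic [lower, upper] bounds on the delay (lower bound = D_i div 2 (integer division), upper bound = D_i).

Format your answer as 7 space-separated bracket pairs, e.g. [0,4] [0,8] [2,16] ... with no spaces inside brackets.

Answer: [5,10] [10,20] [20,40] [40,80] [80,160] [140,280] [140,280]

Derivation:
Computing bounds per retry:
  i=0: D_i=min(10*2^0,280)=10, bounds=[5,10]
  i=1: D_i=min(10*2^1,280)=20, bounds=[10,20]
  i=2: D_i=min(10*2^2,280)=40, bounds=[20,40]
  i=3: D_i=min(10*2^3,280)=80, bounds=[40,80]
  i=4: D_i=min(10*2^4,280)=160, bounds=[80,160]
  i=5: D_i=min(10*2^5,280)=280, bounds=[140,280]
  i=6: D_i=min(10*2^6,280)=280, bounds=[140,280]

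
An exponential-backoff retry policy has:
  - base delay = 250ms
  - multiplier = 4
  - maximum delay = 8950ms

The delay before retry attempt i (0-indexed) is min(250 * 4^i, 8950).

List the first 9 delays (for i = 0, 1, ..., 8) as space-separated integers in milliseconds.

Answer: 250 1000 4000 8950 8950 8950 8950 8950 8950

Derivation:
Computing each delay:
  i=0: min(250*4^0, 8950) = 250
  i=1: min(250*4^1, 8950) = 1000
  i=2: min(250*4^2, 8950) = 4000
  i=3: min(250*4^3, 8950) = 8950
  i=4: min(250*4^4, 8950) = 8950
  i=5: min(250*4^5, 8950) = 8950
  i=6: min(250*4^6, 8950) = 8950
  i=7: min(250*4^7, 8950) = 8950
  i=8: min(250*4^8, 8950) = 8950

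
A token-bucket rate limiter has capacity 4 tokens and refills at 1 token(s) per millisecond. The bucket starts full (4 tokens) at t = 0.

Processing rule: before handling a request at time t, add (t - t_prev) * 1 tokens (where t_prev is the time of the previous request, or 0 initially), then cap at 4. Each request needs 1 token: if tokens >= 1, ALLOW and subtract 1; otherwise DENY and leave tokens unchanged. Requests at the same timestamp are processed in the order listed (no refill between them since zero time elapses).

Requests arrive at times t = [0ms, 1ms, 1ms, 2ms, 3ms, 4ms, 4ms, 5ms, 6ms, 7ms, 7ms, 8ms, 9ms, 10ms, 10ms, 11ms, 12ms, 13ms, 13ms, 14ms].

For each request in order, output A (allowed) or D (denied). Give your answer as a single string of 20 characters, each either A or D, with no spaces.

Answer: AAAAAAAAAAAAAADAAADA

Derivation:
Simulating step by step:
  req#1 t=0ms: ALLOW
  req#2 t=1ms: ALLOW
  req#3 t=1ms: ALLOW
  req#4 t=2ms: ALLOW
  req#5 t=3ms: ALLOW
  req#6 t=4ms: ALLOW
  req#7 t=4ms: ALLOW
  req#8 t=5ms: ALLOW
  req#9 t=6ms: ALLOW
  req#10 t=7ms: ALLOW
  req#11 t=7ms: ALLOW
  req#12 t=8ms: ALLOW
  req#13 t=9ms: ALLOW
  req#14 t=10ms: ALLOW
  req#15 t=10ms: DENY
  req#16 t=11ms: ALLOW
  req#17 t=12ms: ALLOW
  req#18 t=13ms: ALLOW
  req#19 t=13ms: DENY
  req#20 t=14ms: ALLOW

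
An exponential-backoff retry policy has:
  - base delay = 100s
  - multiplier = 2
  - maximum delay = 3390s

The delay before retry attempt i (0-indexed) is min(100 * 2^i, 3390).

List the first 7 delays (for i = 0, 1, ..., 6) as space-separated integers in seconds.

Computing each delay:
  i=0: min(100*2^0, 3390) = 100
  i=1: min(100*2^1, 3390) = 200
  i=2: min(100*2^2, 3390) = 400
  i=3: min(100*2^3, 3390) = 800
  i=4: min(100*2^4, 3390) = 1600
  i=5: min(100*2^5, 3390) = 3200
  i=6: min(100*2^6, 3390) = 3390

Answer: 100 200 400 800 1600 3200 3390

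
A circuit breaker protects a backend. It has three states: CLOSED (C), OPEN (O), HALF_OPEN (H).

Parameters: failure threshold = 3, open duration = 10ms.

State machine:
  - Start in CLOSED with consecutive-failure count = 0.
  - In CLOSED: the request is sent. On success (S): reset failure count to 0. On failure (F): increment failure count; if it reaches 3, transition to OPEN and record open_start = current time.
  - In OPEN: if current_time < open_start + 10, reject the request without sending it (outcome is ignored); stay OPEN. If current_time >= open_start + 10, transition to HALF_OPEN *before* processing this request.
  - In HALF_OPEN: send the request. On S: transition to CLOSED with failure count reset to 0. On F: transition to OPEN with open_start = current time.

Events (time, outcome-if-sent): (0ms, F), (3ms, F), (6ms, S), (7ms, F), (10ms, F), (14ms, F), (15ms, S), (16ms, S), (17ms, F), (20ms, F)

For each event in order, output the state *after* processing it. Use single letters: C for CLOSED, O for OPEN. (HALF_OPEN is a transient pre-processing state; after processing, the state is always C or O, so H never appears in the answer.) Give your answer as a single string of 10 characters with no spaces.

Answer: CCCCCOOOOO

Derivation:
State after each event:
  event#1 t=0ms outcome=F: state=CLOSED
  event#2 t=3ms outcome=F: state=CLOSED
  event#3 t=6ms outcome=S: state=CLOSED
  event#4 t=7ms outcome=F: state=CLOSED
  event#5 t=10ms outcome=F: state=CLOSED
  event#6 t=14ms outcome=F: state=OPEN
  event#7 t=15ms outcome=S: state=OPEN
  event#8 t=16ms outcome=S: state=OPEN
  event#9 t=17ms outcome=F: state=OPEN
  event#10 t=20ms outcome=F: state=OPEN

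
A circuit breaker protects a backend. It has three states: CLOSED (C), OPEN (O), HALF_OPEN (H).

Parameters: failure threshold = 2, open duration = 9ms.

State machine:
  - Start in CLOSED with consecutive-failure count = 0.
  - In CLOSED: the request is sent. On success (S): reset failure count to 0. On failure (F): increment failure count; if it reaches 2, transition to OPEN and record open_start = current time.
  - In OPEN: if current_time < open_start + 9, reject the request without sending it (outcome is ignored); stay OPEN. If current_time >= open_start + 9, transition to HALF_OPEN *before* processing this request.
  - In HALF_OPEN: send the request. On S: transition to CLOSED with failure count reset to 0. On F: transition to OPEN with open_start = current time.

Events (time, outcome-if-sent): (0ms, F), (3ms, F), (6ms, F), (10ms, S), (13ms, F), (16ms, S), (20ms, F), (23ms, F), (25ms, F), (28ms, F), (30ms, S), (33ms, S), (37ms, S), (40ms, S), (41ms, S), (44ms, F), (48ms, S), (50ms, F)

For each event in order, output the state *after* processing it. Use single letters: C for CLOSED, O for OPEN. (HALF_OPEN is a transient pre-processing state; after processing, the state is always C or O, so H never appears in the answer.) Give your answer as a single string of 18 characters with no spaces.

State after each event:
  event#1 t=0ms outcome=F: state=CLOSED
  event#2 t=3ms outcome=F: state=OPEN
  event#3 t=6ms outcome=F: state=OPEN
  event#4 t=10ms outcome=S: state=OPEN
  event#5 t=13ms outcome=F: state=OPEN
  event#6 t=16ms outcome=S: state=OPEN
  event#7 t=20ms outcome=F: state=OPEN
  event#8 t=23ms outcome=F: state=OPEN
  event#9 t=25ms outcome=F: state=OPEN
  event#10 t=28ms outcome=F: state=OPEN
  event#11 t=30ms outcome=S: state=OPEN
  event#12 t=33ms outcome=S: state=CLOSED
  event#13 t=37ms outcome=S: state=CLOSED
  event#14 t=40ms outcome=S: state=CLOSED
  event#15 t=41ms outcome=S: state=CLOSED
  event#16 t=44ms outcome=F: state=CLOSED
  event#17 t=48ms outcome=S: state=CLOSED
  event#18 t=50ms outcome=F: state=CLOSED

Answer: COOOOOOOOOOCCCCCCC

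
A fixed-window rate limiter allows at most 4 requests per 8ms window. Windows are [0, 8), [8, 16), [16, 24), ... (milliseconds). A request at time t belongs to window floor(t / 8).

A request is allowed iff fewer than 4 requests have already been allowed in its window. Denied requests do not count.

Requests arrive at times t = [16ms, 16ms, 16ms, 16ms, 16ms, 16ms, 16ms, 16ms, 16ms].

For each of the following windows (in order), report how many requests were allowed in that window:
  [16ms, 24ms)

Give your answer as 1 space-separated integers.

Answer: 4

Derivation:
Processing requests:
  req#1 t=16ms (window 2): ALLOW
  req#2 t=16ms (window 2): ALLOW
  req#3 t=16ms (window 2): ALLOW
  req#4 t=16ms (window 2): ALLOW
  req#5 t=16ms (window 2): DENY
  req#6 t=16ms (window 2): DENY
  req#7 t=16ms (window 2): DENY
  req#8 t=16ms (window 2): DENY
  req#9 t=16ms (window 2): DENY

Allowed counts by window: 4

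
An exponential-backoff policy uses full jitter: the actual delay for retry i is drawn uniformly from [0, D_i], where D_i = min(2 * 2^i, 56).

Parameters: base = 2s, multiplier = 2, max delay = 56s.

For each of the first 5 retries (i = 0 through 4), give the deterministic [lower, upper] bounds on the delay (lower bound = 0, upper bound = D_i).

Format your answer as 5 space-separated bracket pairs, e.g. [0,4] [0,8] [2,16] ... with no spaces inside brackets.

Computing bounds per retry:
  i=0: D_i=min(2*2^0,56)=2, bounds=[0,2]
  i=1: D_i=min(2*2^1,56)=4, bounds=[0,4]
  i=2: D_i=min(2*2^2,56)=8, bounds=[0,8]
  i=3: D_i=min(2*2^3,56)=16, bounds=[0,16]
  i=4: D_i=min(2*2^4,56)=32, bounds=[0,32]

Answer: [0,2] [0,4] [0,8] [0,16] [0,32]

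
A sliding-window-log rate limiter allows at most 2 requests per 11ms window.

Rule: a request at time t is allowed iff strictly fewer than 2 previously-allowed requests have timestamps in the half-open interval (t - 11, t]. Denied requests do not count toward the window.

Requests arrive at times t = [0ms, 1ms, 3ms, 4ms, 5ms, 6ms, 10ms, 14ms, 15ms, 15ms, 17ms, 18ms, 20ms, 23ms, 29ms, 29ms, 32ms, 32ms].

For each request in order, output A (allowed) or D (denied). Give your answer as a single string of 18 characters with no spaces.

Answer: AADDDDDAADDDDDAADD

Derivation:
Tracking allowed requests in the window:
  req#1 t=0ms: ALLOW
  req#2 t=1ms: ALLOW
  req#3 t=3ms: DENY
  req#4 t=4ms: DENY
  req#5 t=5ms: DENY
  req#6 t=6ms: DENY
  req#7 t=10ms: DENY
  req#8 t=14ms: ALLOW
  req#9 t=15ms: ALLOW
  req#10 t=15ms: DENY
  req#11 t=17ms: DENY
  req#12 t=18ms: DENY
  req#13 t=20ms: DENY
  req#14 t=23ms: DENY
  req#15 t=29ms: ALLOW
  req#16 t=29ms: ALLOW
  req#17 t=32ms: DENY
  req#18 t=32ms: DENY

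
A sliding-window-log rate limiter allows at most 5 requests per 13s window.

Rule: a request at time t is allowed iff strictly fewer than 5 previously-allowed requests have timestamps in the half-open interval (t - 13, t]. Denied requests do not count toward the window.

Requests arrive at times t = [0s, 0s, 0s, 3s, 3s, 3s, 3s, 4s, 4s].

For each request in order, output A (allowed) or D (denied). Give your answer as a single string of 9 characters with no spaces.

Answer: AAAAADDDD

Derivation:
Tracking allowed requests in the window:
  req#1 t=0s: ALLOW
  req#2 t=0s: ALLOW
  req#3 t=0s: ALLOW
  req#4 t=3s: ALLOW
  req#5 t=3s: ALLOW
  req#6 t=3s: DENY
  req#7 t=3s: DENY
  req#8 t=4s: DENY
  req#9 t=4s: DENY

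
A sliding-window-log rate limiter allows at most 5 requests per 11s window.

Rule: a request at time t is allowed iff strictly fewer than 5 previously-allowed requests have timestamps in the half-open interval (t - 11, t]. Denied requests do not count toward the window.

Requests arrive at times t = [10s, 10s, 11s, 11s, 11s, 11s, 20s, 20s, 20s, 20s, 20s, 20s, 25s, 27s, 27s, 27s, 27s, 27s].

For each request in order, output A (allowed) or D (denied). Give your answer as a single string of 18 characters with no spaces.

Answer: AAAAADDDDDDDAAAAAD

Derivation:
Tracking allowed requests in the window:
  req#1 t=10s: ALLOW
  req#2 t=10s: ALLOW
  req#3 t=11s: ALLOW
  req#4 t=11s: ALLOW
  req#5 t=11s: ALLOW
  req#6 t=11s: DENY
  req#7 t=20s: DENY
  req#8 t=20s: DENY
  req#9 t=20s: DENY
  req#10 t=20s: DENY
  req#11 t=20s: DENY
  req#12 t=20s: DENY
  req#13 t=25s: ALLOW
  req#14 t=27s: ALLOW
  req#15 t=27s: ALLOW
  req#16 t=27s: ALLOW
  req#17 t=27s: ALLOW
  req#18 t=27s: DENY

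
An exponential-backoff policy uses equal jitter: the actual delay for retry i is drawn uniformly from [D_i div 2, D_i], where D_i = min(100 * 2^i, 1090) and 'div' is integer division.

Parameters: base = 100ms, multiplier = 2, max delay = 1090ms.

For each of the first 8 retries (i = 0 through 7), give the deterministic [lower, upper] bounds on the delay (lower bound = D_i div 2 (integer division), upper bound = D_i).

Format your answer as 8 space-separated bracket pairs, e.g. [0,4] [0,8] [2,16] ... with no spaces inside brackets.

Answer: [50,100] [100,200] [200,400] [400,800] [545,1090] [545,1090] [545,1090] [545,1090]

Derivation:
Computing bounds per retry:
  i=0: D_i=min(100*2^0,1090)=100, bounds=[50,100]
  i=1: D_i=min(100*2^1,1090)=200, bounds=[100,200]
  i=2: D_i=min(100*2^2,1090)=400, bounds=[200,400]
  i=3: D_i=min(100*2^3,1090)=800, bounds=[400,800]
  i=4: D_i=min(100*2^4,1090)=1090, bounds=[545,1090]
  i=5: D_i=min(100*2^5,1090)=1090, bounds=[545,1090]
  i=6: D_i=min(100*2^6,1090)=1090, bounds=[545,1090]
  i=7: D_i=min(100*2^7,1090)=1090, bounds=[545,1090]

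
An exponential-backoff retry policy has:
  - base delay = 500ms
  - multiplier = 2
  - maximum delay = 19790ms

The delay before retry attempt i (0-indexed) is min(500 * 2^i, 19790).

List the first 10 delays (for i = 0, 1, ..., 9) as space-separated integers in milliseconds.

Computing each delay:
  i=0: min(500*2^0, 19790) = 500
  i=1: min(500*2^1, 19790) = 1000
  i=2: min(500*2^2, 19790) = 2000
  i=3: min(500*2^3, 19790) = 4000
  i=4: min(500*2^4, 19790) = 8000
  i=5: min(500*2^5, 19790) = 16000
  i=6: min(500*2^6, 19790) = 19790
  i=7: min(500*2^7, 19790) = 19790
  i=8: min(500*2^8, 19790) = 19790
  i=9: min(500*2^9, 19790) = 19790

Answer: 500 1000 2000 4000 8000 16000 19790 19790 19790 19790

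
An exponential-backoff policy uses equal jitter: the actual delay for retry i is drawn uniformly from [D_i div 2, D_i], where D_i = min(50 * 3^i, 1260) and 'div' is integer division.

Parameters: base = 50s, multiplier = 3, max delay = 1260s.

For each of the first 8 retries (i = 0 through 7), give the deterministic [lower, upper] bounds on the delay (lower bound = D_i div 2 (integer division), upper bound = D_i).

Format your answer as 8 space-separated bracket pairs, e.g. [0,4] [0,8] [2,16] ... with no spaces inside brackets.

Computing bounds per retry:
  i=0: D_i=min(50*3^0,1260)=50, bounds=[25,50]
  i=1: D_i=min(50*3^1,1260)=150, bounds=[75,150]
  i=2: D_i=min(50*3^2,1260)=450, bounds=[225,450]
  i=3: D_i=min(50*3^3,1260)=1260, bounds=[630,1260]
  i=4: D_i=min(50*3^4,1260)=1260, bounds=[630,1260]
  i=5: D_i=min(50*3^5,1260)=1260, bounds=[630,1260]
  i=6: D_i=min(50*3^6,1260)=1260, bounds=[630,1260]
  i=7: D_i=min(50*3^7,1260)=1260, bounds=[630,1260]

Answer: [25,50] [75,150] [225,450] [630,1260] [630,1260] [630,1260] [630,1260] [630,1260]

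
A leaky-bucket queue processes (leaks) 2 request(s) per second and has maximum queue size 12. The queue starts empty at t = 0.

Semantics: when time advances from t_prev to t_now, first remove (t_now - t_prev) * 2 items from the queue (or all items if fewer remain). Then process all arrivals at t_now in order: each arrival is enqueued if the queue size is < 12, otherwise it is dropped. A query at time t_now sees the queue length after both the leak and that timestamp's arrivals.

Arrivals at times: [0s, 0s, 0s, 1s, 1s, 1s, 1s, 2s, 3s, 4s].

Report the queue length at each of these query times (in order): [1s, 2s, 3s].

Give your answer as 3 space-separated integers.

Answer: 5 4 3

Derivation:
Queue lengths at query times:
  query t=1s: backlog = 5
  query t=2s: backlog = 4
  query t=3s: backlog = 3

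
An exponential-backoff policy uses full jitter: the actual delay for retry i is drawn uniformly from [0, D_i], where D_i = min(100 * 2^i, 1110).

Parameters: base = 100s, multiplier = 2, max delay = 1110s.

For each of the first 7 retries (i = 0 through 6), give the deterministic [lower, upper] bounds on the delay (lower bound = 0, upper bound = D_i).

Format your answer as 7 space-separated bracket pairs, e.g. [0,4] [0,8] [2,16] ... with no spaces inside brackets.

Answer: [0,100] [0,200] [0,400] [0,800] [0,1110] [0,1110] [0,1110]

Derivation:
Computing bounds per retry:
  i=0: D_i=min(100*2^0,1110)=100, bounds=[0,100]
  i=1: D_i=min(100*2^1,1110)=200, bounds=[0,200]
  i=2: D_i=min(100*2^2,1110)=400, bounds=[0,400]
  i=3: D_i=min(100*2^3,1110)=800, bounds=[0,800]
  i=4: D_i=min(100*2^4,1110)=1110, bounds=[0,1110]
  i=5: D_i=min(100*2^5,1110)=1110, bounds=[0,1110]
  i=6: D_i=min(100*2^6,1110)=1110, bounds=[0,1110]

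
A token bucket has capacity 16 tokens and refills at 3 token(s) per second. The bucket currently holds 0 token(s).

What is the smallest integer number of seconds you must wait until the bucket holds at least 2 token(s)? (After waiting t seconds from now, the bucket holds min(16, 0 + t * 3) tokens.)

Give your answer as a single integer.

Answer: 1

Derivation:
Need 0 + t * 3 >= 2, so t >= 2/3.
Smallest integer t = ceil(2/3) = 1.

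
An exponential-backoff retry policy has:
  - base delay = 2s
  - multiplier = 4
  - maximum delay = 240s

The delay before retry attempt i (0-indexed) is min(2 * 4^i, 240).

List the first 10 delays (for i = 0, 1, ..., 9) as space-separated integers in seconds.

Answer: 2 8 32 128 240 240 240 240 240 240

Derivation:
Computing each delay:
  i=0: min(2*4^0, 240) = 2
  i=1: min(2*4^1, 240) = 8
  i=2: min(2*4^2, 240) = 32
  i=3: min(2*4^3, 240) = 128
  i=4: min(2*4^4, 240) = 240
  i=5: min(2*4^5, 240) = 240
  i=6: min(2*4^6, 240) = 240
  i=7: min(2*4^7, 240) = 240
  i=8: min(2*4^8, 240) = 240
  i=9: min(2*4^9, 240) = 240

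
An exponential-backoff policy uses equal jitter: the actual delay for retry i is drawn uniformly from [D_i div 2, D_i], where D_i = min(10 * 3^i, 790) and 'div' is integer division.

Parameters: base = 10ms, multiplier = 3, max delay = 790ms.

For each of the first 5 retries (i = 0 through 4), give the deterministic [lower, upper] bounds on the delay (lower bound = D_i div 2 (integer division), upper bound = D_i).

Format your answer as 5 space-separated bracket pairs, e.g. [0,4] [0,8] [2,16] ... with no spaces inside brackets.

Computing bounds per retry:
  i=0: D_i=min(10*3^0,790)=10, bounds=[5,10]
  i=1: D_i=min(10*3^1,790)=30, bounds=[15,30]
  i=2: D_i=min(10*3^2,790)=90, bounds=[45,90]
  i=3: D_i=min(10*3^3,790)=270, bounds=[135,270]
  i=4: D_i=min(10*3^4,790)=790, bounds=[395,790]

Answer: [5,10] [15,30] [45,90] [135,270] [395,790]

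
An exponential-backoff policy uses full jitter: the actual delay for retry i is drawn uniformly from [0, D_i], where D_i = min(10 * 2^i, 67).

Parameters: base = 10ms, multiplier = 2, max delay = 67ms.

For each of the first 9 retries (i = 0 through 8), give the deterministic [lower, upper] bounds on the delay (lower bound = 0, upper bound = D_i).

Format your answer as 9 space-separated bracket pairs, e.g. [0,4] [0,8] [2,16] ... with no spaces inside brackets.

Computing bounds per retry:
  i=0: D_i=min(10*2^0,67)=10, bounds=[0,10]
  i=1: D_i=min(10*2^1,67)=20, bounds=[0,20]
  i=2: D_i=min(10*2^2,67)=40, bounds=[0,40]
  i=3: D_i=min(10*2^3,67)=67, bounds=[0,67]
  i=4: D_i=min(10*2^4,67)=67, bounds=[0,67]
  i=5: D_i=min(10*2^5,67)=67, bounds=[0,67]
  i=6: D_i=min(10*2^6,67)=67, bounds=[0,67]
  i=7: D_i=min(10*2^7,67)=67, bounds=[0,67]
  i=8: D_i=min(10*2^8,67)=67, bounds=[0,67]

Answer: [0,10] [0,20] [0,40] [0,67] [0,67] [0,67] [0,67] [0,67] [0,67]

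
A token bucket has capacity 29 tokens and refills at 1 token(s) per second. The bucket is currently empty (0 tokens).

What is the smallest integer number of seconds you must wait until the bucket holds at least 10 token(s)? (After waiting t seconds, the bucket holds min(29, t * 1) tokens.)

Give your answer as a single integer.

Answer: 10

Derivation:
Need t * 1 >= 10, so t >= 10/1.
Smallest integer t = ceil(10/1) = 10.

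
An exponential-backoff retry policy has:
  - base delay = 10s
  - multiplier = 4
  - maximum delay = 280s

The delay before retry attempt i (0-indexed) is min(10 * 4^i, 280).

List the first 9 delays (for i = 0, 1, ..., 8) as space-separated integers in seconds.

Computing each delay:
  i=0: min(10*4^0, 280) = 10
  i=1: min(10*4^1, 280) = 40
  i=2: min(10*4^2, 280) = 160
  i=3: min(10*4^3, 280) = 280
  i=4: min(10*4^4, 280) = 280
  i=5: min(10*4^5, 280) = 280
  i=6: min(10*4^6, 280) = 280
  i=7: min(10*4^7, 280) = 280
  i=8: min(10*4^8, 280) = 280

Answer: 10 40 160 280 280 280 280 280 280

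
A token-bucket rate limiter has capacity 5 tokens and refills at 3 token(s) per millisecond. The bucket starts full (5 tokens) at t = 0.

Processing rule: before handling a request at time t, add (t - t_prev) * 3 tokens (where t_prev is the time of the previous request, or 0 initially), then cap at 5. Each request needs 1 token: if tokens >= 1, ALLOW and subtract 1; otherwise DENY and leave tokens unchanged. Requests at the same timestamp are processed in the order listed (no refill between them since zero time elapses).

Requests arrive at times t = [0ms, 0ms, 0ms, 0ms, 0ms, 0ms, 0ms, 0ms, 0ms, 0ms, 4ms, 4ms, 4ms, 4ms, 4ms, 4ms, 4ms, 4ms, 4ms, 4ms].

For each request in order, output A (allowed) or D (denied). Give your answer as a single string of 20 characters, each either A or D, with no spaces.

Simulating step by step:
  req#1 t=0ms: ALLOW
  req#2 t=0ms: ALLOW
  req#3 t=0ms: ALLOW
  req#4 t=0ms: ALLOW
  req#5 t=0ms: ALLOW
  req#6 t=0ms: DENY
  req#7 t=0ms: DENY
  req#8 t=0ms: DENY
  req#9 t=0ms: DENY
  req#10 t=0ms: DENY
  req#11 t=4ms: ALLOW
  req#12 t=4ms: ALLOW
  req#13 t=4ms: ALLOW
  req#14 t=4ms: ALLOW
  req#15 t=4ms: ALLOW
  req#16 t=4ms: DENY
  req#17 t=4ms: DENY
  req#18 t=4ms: DENY
  req#19 t=4ms: DENY
  req#20 t=4ms: DENY

Answer: AAAAADDDDDAAAAADDDDD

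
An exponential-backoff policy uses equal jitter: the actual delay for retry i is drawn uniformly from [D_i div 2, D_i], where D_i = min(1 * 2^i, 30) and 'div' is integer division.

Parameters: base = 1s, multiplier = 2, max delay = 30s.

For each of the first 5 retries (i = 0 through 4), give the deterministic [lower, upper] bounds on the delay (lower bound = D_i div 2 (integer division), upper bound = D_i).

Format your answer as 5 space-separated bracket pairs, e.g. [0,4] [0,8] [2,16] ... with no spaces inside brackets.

Answer: [0,1] [1,2] [2,4] [4,8] [8,16]

Derivation:
Computing bounds per retry:
  i=0: D_i=min(1*2^0,30)=1, bounds=[0,1]
  i=1: D_i=min(1*2^1,30)=2, bounds=[1,2]
  i=2: D_i=min(1*2^2,30)=4, bounds=[2,4]
  i=3: D_i=min(1*2^3,30)=8, bounds=[4,8]
  i=4: D_i=min(1*2^4,30)=16, bounds=[8,16]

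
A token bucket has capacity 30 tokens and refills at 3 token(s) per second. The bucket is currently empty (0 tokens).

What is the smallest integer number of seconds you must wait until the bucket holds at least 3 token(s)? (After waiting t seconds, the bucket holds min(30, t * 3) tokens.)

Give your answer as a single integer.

Answer: 1

Derivation:
Need t * 3 >= 3, so t >= 3/3.
Smallest integer t = ceil(3/3) = 1.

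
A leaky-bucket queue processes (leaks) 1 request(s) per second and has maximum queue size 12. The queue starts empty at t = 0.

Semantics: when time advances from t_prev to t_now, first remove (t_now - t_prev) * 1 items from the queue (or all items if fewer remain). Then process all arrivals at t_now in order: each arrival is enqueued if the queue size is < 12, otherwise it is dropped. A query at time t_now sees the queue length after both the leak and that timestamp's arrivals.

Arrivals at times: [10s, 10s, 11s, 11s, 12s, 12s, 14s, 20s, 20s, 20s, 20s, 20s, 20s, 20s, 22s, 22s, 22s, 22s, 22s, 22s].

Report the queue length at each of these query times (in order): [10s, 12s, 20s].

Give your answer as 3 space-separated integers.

Answer: 2 4 7

Derivation:
Queue lengths at query times:
  query t=10s: backlog = 2
  query t=12s: backlog = 4
  query t=20s: backlog = 7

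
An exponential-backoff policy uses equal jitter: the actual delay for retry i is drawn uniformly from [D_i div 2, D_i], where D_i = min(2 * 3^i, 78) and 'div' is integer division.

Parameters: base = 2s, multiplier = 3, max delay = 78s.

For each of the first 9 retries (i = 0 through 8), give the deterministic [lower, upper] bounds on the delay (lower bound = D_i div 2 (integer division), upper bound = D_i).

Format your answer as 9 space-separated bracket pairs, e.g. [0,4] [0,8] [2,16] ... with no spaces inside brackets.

Computing bounds per retry:
  i=0: D_i=min(2*3^0,78)=2, bounds=[1,2]
  i=1: D_i=min(2*3^1,78)=6, bounds=[3,6]
  i=2: D_i=min(2*3^2,78)=18, bounds=[9,18]
  i=3: D_i=min(2*3^3,78)=54, bounds=[27,54]
  i=4: D_i=min(2*3^4,78)=78, bounds=[39,78]
  i=5: D_i=min(2*3^5,78)=78, bounds=[39,78]
  i=6: D_i=min(2*3^6,78)=78, bounds=[39,78]
  i=7: D_i=min(2*3^7,78)=78, bounds=[39,78]
  i=8: D_i=min(2*3^8,78)=78, bounds=[39,78]

Answer: [1,2] [3,6] [9,18] [27,54] [39,78] [39,78] [39,78] [39,78] [39,78]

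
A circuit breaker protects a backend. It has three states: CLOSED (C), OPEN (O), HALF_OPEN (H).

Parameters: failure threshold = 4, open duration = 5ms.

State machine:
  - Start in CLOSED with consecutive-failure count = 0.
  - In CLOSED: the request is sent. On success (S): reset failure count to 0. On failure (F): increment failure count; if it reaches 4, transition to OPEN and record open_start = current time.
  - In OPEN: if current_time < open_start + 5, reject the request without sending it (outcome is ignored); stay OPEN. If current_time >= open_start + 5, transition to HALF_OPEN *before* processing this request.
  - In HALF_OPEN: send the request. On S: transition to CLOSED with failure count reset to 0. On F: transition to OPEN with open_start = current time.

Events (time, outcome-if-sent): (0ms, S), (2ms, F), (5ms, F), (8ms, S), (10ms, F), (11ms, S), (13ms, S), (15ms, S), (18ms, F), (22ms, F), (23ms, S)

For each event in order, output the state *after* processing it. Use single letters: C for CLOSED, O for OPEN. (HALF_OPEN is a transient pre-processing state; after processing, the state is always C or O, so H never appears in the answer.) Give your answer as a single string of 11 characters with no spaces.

State after each event:
  event#1 t=0ms outcome=S: state=CLOSED
  event#2 t=2ms outcome=F: state=CLOSED
  event#3 t=5ms outcome=F: state=CLOSED
  event#4 t=8ms outcome=S: state=CLOSED
  event#5 t=10ms outcome=F: state=CLOSED
  event#6 t=11ms outcome=S: state=CLOSED
  event#7 t=13ms outcome=S: state=CLOSED
  event#8 t=15ms outcome=S: state=CLOSED
  event#9 t=18ms outcome=F: state=CLOSED
  event#10 t=22ms outcome=F: state=CLOSED
  event#11 t=23ms outcome=S: state=CLOSED

Answer: CCCCCCCCCCC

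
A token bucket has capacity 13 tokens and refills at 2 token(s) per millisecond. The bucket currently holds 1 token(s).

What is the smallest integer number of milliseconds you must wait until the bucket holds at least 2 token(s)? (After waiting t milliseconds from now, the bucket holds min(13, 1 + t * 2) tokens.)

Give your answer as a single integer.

Answer: 1

Derivation:
Need 1 + t * 2 >= 2, so t >= 1/2.
Smallest integer t = ceil(1/2) = 1.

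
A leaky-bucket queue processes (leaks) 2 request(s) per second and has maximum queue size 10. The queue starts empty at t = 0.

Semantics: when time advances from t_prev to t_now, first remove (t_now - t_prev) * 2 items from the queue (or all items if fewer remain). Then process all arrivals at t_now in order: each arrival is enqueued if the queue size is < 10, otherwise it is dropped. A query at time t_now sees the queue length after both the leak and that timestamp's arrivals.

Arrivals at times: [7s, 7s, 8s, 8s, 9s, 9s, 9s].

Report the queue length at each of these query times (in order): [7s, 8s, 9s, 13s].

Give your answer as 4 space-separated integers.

Queue lengths at query times:
  query t=7s: backlog = 2
  query t=8s: backlog = 2
  query t=9s: backlog = 3
  query t=13s: backlog = 0

Answer: 2 2 3 0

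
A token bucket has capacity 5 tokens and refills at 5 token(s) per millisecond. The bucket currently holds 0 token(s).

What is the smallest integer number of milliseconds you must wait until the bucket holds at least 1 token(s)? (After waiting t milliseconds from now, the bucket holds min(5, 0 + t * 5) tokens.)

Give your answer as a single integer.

Answer: 1

Derivation:
Need 0 + t * 5 >= 1, so t >= 1/5.
Smallest integer t = ceil(1/5) = 1.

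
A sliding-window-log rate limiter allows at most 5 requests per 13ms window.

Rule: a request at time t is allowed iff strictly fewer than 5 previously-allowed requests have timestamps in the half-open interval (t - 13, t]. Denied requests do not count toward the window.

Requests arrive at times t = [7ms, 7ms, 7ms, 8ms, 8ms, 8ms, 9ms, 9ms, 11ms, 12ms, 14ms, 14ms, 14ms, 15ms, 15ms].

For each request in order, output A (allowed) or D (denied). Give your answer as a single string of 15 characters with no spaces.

Answer: AAAAADDDDDDDDDD

Derivation:
Tracking allowed requests in the window:
  req#1 t=7ms: ALLOW
  req#2 t=7ms: ALLOW
  req#3 t=7ms: ALLOW
  req#4 t=8ms: ALLOW
  req#5 t=8ms: ALLOW
  req#6 t=8ms: DENY
  req#7 t=9ms: DENY
  req#8 t=9ms: DENY
  req#9 t=11ms: DENY
  req#10 t=12ms: DENY
  req#11 t=14ms: DENY
  req#12 t=14ms: DENY
  req#13 t=14ms: DENY
  req#14 t=15ms: DENY
  req#15 t=15ms: DENY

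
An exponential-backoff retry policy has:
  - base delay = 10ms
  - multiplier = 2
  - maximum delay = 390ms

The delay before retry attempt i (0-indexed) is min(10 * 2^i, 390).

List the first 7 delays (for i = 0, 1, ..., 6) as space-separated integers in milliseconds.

Computing each delay:
  i=0: min(10*2^0, 390) = 10
  i=1: min(10*2^1, 390) = 20
  i=2: min(10*2^2, 390) = 40
  i=3: min(10*2^3, 390) = 80
  i=4: min(10*2^4, 390) = 160
  i=5: min(10*2^5, 390) = 320
  i=6: min(10*2^6, 390) = 390

Answer: 10 20 40 80 160 320 390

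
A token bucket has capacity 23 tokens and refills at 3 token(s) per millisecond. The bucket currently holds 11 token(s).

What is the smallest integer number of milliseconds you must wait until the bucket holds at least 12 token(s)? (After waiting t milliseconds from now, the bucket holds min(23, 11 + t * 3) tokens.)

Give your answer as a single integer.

Need 11 + t * 3 >= 12, so t >= 1/3.
Smallest integer t = ceil(1/3) = 1.

Answer: 1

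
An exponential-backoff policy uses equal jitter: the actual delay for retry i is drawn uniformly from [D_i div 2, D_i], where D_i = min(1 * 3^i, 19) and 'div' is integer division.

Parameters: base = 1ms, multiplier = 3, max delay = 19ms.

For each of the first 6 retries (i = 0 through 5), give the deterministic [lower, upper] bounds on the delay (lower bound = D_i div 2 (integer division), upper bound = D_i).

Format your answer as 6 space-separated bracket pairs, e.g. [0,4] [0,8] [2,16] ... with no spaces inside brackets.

Answer: [0,1] [1,3] [4,9] [9,19] [9,19] [9,19]

Derivation:
Computing bounds per retry:
  i=0: D_i=min(1*3^0,19)=1, bounds=[0,1]
  i=1: D_i=min(1*3^1,19)=3, bounds=[1,3]
  i=2: D_i=min(1*3^2,19)=9, bounds=[4,9]
  i=3: D_i=min(1*3^3,19)=19, bounds=[9,19]
  i=4: D_i=min(1*3^4,19)=19, bounds=[9,19]
  i=5: D_i=min(1*3^5,19)=19, bounds=[9,19]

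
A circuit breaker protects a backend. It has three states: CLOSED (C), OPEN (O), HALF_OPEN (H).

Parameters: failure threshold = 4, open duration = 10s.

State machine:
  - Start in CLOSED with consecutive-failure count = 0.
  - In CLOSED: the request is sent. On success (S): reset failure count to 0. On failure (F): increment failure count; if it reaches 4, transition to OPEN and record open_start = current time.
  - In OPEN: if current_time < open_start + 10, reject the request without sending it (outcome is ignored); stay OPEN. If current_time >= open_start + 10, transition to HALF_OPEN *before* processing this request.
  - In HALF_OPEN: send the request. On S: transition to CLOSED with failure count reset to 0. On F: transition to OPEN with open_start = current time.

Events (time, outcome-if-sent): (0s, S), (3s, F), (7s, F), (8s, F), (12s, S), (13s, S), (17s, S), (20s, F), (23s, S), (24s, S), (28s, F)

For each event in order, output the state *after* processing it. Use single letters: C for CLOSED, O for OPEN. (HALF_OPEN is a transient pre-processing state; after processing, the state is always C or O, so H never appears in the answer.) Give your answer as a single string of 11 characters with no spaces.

Answer: CCCCCCCCCCC

Derivation:
State after each event:
  event#1 t=0s outcome=S: state=CLOSED
  event#2 t=3s outcome=F: state=CLOSED
  event#3 t=7s outcome=F: state=CLOSED
  event#4 t=8s outcome=F: state=CLOSED
  event#5 t=12s outcome=S: state=CLOSED
  event#6 t=13s outcome=S: state=CLOSED
  event#7 t=17s outcome=S: state=CLOSED
  event#8 t=20s outcome=F: state=CLOSED
  event#9 t=23s outcome=S: state=CLOSED
  event#10 t=24s outcome=S: state=CLOSED
  event#11 t=28s outcome=F: state=CLOSED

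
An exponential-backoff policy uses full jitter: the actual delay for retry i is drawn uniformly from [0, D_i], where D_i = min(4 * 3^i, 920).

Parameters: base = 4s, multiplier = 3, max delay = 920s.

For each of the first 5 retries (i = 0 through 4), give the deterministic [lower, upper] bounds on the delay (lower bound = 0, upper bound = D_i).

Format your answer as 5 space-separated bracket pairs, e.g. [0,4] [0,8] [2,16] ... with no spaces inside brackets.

Computing bounds per retry:
  i=0: D_i=min(4*3^0,920)=4, bounds=[0,4]
  i=1: D_i=min(4*3^1,920)=12, bounds=[0,12]
  i=2: D_i=min(4*3^2,920)=36, bounds=[0,36]
  i=3: D_i=min(4*3^3,920)=108, bounds=[0,108]
  i=4: D_i=min(4*3^4,920)=324, bounds=[0,324]

Answer: [0,4] [0,12] [0,36] [0,108] [0,324]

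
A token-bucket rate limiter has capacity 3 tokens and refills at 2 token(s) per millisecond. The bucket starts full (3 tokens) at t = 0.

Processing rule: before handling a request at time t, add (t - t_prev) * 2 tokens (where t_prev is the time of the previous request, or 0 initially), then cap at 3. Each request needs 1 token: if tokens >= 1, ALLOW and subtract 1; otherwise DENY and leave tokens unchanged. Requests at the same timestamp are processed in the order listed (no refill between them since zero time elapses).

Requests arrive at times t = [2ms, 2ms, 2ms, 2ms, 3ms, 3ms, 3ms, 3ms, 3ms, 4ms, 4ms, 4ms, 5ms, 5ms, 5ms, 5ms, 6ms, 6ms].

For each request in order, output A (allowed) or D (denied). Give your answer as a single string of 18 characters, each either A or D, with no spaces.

Simulating step by step:
  req#1 t=2ms: ALLOW
  req#2 t=2ms: ALLOW
  req#3 t=2ms: ALLOW
  req#4 t=2ms: DENY
  req#5 t=3ms: ALLOW
  req#6 t=3ms: ALLOW
  req#7 t=3ms: DENY
  req#8 t=3ms: DENY
  req#9 t=3ms: DENY
  req#10 t=4ms: ALLOW
  req#11 t=4ms: ALLOW
  req#12 t=4ms: DENY
  req#13 t=5ms: ALLOW
  req#14 t=5ms: ALLOW
  req#15 t=5ms: DENY
  req#16 t=5ms: DENY
  req#17 t=6ms: ALLOW
  req#18 t=6ms: ALLOW

Answer: AAADAADDDAADAADDAA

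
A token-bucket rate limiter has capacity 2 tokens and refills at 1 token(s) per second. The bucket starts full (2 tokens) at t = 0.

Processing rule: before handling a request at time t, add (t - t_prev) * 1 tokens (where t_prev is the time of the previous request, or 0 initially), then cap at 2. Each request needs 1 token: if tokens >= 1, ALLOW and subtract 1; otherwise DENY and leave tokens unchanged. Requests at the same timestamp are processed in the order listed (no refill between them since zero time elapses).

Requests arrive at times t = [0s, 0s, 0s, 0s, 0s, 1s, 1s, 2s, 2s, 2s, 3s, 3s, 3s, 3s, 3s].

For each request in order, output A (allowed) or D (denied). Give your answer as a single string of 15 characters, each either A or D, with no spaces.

Simulating step by step:
  req#1 t=0s: ALLOW
  req#2 t=0s: ALLOW
  req#3 t=0s: DENY
  req#4 t=0s: DENY
  req#5 t=0s: DENY
  req#6 t=1s: ALLOW
  req#7 t=1s: DENY
  req#8 t=2s: ALLOW
  req#9 t=2s: DENY
  req#10 t=2s: DENY
  req#11 t=3s: ALLOW
  req#12 t=3s: DENY
  req#13 t=3s: DENY
  req#14 t=3s: DENY
  req#15 t=3s: DENY

Answer: AADDDADADDADDDD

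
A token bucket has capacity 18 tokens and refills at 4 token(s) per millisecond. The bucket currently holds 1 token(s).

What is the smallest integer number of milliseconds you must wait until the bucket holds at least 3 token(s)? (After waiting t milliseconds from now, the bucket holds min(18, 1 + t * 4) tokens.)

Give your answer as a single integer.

Need 1 + t * 4 >= 3, so t >= 2/4.
Smallest integer t = ceil(2/4) = 1.

Answer: 1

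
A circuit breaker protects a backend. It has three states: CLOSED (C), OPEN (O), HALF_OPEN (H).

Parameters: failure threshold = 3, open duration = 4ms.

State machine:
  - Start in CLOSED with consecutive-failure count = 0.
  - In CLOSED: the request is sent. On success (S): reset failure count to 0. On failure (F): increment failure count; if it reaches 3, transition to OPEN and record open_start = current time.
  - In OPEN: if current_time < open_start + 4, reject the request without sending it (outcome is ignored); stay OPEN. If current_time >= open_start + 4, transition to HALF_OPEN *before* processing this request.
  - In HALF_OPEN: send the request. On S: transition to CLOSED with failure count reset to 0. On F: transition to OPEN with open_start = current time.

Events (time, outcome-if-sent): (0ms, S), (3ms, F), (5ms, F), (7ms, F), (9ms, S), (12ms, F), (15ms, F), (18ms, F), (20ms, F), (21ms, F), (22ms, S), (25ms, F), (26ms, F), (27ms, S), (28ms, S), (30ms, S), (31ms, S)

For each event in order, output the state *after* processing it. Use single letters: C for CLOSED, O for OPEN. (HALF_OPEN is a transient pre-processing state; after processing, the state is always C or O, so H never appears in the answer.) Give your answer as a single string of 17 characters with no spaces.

Answer: CCCOOOOOOOCCCCCCC

Derivation:
State after each event:
  event#1 t=0ms outcome=S: state=CLOSED
  event#2 t=3ms outcome=F: state=CLOSED
  event#3 t=5ms outcome=F: state=CLOSED
  event#4 t=7ms outcome=F: state=OPEN
  event#5 t=9ms outcome=S: state=OPEN
  event#6 t=12ms outcome=F: state=OPEN
  event#7 t=15ms outcome=F: state=OPEN
  event#8 t=18ms outcome=F: state=OPEN
  event#9 t=20ms outcome=F: state=OPEN
  event#10 t=21ms outcome=F: state=OPEN
  event#11 t=22ms outcome=S: state=CLOSED
  event#12 t=25ms outcome=F: state=CLOSED
  event#13 t=26ms outcome=F: state=CLOSED
  event#14 t=27ms outcome=S: state=CLOSED
  event#15 t=28ms outcome=S: state=CLOSED
  event#16 t=30ms outcome=S: state=CLOSED
  event#17 t=31ms outcome=S: state=CLOSED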